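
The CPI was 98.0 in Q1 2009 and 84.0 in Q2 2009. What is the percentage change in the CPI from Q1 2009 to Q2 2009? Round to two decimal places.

Change = (84.0 − 98.0) / 98.0 × 100
       = -14.0 / 98.0 × 100 = -14.2857%

-14.29%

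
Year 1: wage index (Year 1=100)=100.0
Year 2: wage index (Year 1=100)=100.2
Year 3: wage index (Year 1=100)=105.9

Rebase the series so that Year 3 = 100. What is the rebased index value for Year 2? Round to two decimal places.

Rebased(Year 2) = 100.2 / 105.9 × 100 = 94.6176

94.62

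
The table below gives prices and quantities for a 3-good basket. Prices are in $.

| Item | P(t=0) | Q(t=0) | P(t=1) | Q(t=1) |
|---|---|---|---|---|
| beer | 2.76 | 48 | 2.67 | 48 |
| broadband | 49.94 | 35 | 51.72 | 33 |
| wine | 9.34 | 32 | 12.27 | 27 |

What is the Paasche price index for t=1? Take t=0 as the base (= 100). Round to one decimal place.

Paasche price index uses current-period quantities as weights.
ΣP(t=1)·Q(t=1) = 2.67×48 + 51.72×33 + 12.27×27 = 128.16 + 1706.76 + 331.29 = 2166.21
ΣP(t=0)·Q(t=1) = 2.76×48 + 49.94×33 + 9.34×27 = 132.48 + 1648.02 + 252.18 = 2032.68
Index = 2166.21 / 2032.68 × 100 = 106.5692

106.6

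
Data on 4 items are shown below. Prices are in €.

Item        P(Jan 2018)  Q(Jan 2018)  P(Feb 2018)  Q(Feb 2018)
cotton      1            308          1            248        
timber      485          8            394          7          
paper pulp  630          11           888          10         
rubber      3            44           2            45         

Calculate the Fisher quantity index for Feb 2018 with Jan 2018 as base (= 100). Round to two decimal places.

89.76

Laspeyres component (base-period weights):
ΣP(Jan 2018)Q(Feb 2018) = 1×248 + 485×7 + 630×10 + 3×45 = 248 + 3395 + 6300 + 135 = 10078
ΣP(Jan 2018)Q(Jan 2018) = 1×308 + 485×8 + 630×11 + 3×44 = 308 + 3880 + 6930 + 132 = 11250
L = 10078 / 11250 × 100 = 89.5822
Paasche component (current-period weights):
ΣP(Feb 2018)Q(Feb 2018) = 1×248 + 394×7 + 888×10 + 2×45 = 248 + 2758 + 8880 + 90 = 11976
ΣP(Feb 2018)Q(Jan 2018) = 1×308 + 394×8 + 888×11 + 2×44 = 308 + 3152 + 9768 + 88 = 13316
P = 11976 / 13316 × 100 = 89.9369
Fisher = √(L × P) = √(89.5822 × 89.9369) = 89.7594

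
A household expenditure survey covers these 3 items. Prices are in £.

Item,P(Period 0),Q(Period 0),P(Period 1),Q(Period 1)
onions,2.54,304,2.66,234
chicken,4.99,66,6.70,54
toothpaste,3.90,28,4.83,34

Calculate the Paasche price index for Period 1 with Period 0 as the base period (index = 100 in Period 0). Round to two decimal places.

Paasche price index uses current-period quantities as weights.
ΣP(Period 1)·Q(Period 1) = 2.66×234 + 6.70×54 + 4.83×34 = 622.44 + 361.8 + 164.22 = 1148.46
ΣP(Period 0)·Q(Period 1) = 2.54×234 + 4.99×54 + 3.90×34 = 594.36 + 269.46 + 132.6 = 996.42
Index = 1148.46 / 996.42 × 100 = 115.2586

115.26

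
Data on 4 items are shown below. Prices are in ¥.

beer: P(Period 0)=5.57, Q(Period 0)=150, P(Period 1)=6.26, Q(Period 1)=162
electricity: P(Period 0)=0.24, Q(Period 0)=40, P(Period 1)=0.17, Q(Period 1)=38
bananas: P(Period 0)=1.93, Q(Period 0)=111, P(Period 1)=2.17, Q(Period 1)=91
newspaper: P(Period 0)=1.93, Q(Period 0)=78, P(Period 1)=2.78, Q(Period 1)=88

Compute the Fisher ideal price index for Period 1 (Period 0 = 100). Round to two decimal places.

116.19

Laspeyres component (base-period weights):
ΣP(Period 1)Q(Period 0) = 6.26×150 + 0.17×40 + 2.17×111 + 2.78×78 = 939 + 6.8 + 240.87 + 216.84 = 1403.51
ΣP(Period 0)Q(Period 0) = 5.57×150 + 0.24×40 + 1.93×111 + 1.93×78 = 835.5 + 9.6 + 214.23 + 150.54 = 1209.87
L = 1403.51 / 1209.87 × 100 = 116.0050
Paasche component (current-period weights):
ΣP(Period 1)Q(Period 1) = 6.26×162 + 0.17×38 + 2.17×91 + 2.78×88 = 1014.12 + 6.46 + 197.47 + 244.64 = 1462.69
ΣP(Period 0)Q(Period 1) = 5.57×162 + 0.24×38 + 1.93×91 + 1.93×88 = 902.34 + 9.12 + 175.63 + 169.84 = 1256.93
P = 1462.69 / 1256.93 × 100 = 116.3700
Fisher = √(L × P) = √(116.0050 × 116.3700) = 116.1874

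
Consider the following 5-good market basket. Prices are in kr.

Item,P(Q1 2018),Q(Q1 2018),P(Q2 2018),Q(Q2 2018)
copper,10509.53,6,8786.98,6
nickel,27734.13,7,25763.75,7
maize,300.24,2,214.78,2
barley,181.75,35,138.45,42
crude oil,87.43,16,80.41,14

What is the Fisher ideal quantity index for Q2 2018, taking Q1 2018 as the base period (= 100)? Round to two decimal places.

100.38

Laspeyres component (base-period weights):
ΣP(Q1 2018)Q(Q2 2018) = 10509.53×6 + 27734.13×7 + 300.24×2 + 181.75×42 + 87.43×14 = 63057.18 + 194138.91 + 600.48 + 7633.5 + 1224.02 = 266654.09
ΣP(Q1 2018)Q(Q1 2018) = 10509.53×6 + 27734.13×7 + 300.24×2 + 181.75×35 + 87.43×16 = 63057.18 + 194138.91 + 600.48 + 6361.25 + 1398.88 = 265556.7
L = 266654.09 / 265556.7 × 100 = 100.4132
Paasche component (current-period weights):
ΣP(Q2 2018)Q(Q2 2018) = 8786.98×6 + 25763.75×7 + 214.78×2 + 138.45×42 + 80.41×14 = 52721.88 + 180346.25 + 429.56 + 5814.9 + 1125.74 = 240438.33
ΣP(Q2 2018)Q(Q1 2018) = 8786.98×6 + 25763.75×7 + 214.78×2 + 138.45×35 + 80.41×16 = 52721.88 + 180346.25 + 429.56 + 4845.75 + 1286.56 = 239630
P = 240438.33 / 239630 × 100 = 100.3373
Fisher = √(L × P) = √(100.4132 × 100.3373) = 100.3753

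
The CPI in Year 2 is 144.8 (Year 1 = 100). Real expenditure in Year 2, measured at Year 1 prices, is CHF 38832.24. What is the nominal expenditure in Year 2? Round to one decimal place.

56229.1

Nominal = Real × (Index/100) = 38832.24 × (144.8/100)
        = 38832.24 × 1.448 = 56229.0835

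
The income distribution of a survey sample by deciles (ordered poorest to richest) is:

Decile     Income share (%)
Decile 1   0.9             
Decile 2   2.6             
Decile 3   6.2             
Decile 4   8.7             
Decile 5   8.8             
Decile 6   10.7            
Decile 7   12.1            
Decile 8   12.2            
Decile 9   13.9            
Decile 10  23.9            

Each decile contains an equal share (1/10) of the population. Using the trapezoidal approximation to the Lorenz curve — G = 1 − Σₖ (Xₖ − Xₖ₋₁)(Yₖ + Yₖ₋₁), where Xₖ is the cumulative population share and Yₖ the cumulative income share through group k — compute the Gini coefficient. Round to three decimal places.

0.328

Cumulative income shares Yₖ: 0.0090, 0.0350, 0.0970, 0.1840, 0.2720, 0.3790, 0.5000, 0.6220, 0.7610, 1.0000
Σ (Xₖ−Xₖ₋₁)(Yₖ+Yₖ₋₁) = (1/10)(0.0090+0.0000) + (1/10)(0.0350+0.0090) + (1/10)(0.0970+0.0350) + (1/10)(0.1840+0.0970) + (1/10)(0.2720+0.1840) + (1/10)(0.3790+0.2720) + (1/10)(0.5000+0.3790) + (1/10)(0.6220+0.5000) + (1/10)(0.7610+0.6220) + (1/10)(1.0000+0.7610)
  = 0.0009 + 0.0044 + 0.0132 + 0.0281 + 0.0456 + 0.0651 + 0.0879 + 0.1122 + 0.1383 + 0.1761 = 0.6718
G = 1 − 0.6718 = 0.3282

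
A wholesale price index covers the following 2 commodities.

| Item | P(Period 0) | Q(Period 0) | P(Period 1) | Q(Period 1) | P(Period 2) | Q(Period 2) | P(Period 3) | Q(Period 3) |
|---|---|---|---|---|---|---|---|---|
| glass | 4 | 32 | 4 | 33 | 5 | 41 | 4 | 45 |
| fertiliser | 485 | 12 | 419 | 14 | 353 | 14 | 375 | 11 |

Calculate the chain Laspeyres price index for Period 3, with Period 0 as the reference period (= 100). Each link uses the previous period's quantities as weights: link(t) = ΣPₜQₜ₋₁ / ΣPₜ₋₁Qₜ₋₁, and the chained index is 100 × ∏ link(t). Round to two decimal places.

77.64

Link Period 0→Period 1:
ΣP(Period 1)Q(Period 0) = 4×32 + 419×12 = 128 + 5028 = 5156
ΣP(Period 0)Q(Period 0) = 4×32 + 485×12 = 128 + 5820 = 5948
link = 5156/5948 = 0.866846
Link Period 1→Period 2:
ΣP(Period 2)Q(Period 1) = 5×33 + 353×14 = 165 + 4942 = 5107
ΣP(Period 1)Q(Period 1) = 4×33 + 419×14 = 132 + 5866 = 5998
link = 5107/5998 = 0.851450
Link Period 2→Period 3:
ΣP(Period 3)Q(Period 2) = 4×41 + 375×14 = 164 + 5250 = 5414
ΣP(Period 2)Q(Period 2) = 5×41 + 353×14 = 205 + 4942 = 5147
link = 5414/5147 = 1.051875
Chained index = 100 × 0.866846 × 0.851450 × 1.051875 = 77.6364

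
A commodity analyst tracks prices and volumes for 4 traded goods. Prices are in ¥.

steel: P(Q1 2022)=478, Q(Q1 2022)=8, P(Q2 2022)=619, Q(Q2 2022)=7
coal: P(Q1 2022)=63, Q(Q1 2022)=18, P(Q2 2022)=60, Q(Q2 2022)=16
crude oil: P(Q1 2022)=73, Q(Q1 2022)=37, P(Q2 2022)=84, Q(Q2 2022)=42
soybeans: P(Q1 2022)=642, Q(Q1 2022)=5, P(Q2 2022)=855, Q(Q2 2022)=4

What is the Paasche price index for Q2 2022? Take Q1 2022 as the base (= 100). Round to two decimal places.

122.56

Paasche price index uses current-period quantities as weights.
ΣP(Q2 2022)·Q(Q2 2022) = 619×7 + 60×16 + 84×42 + 855×4 = 4333 + 960 + 3528 + 3420 = 12241
ΣP(Q1 2022)·Q(Q2 2022) = 478×7 + 63×16 + 73×42 + 642×4 = 3346 + 1008 + 3066 + 2568 = 9988
Index = 12241 / 9988 × 100 = 122.5571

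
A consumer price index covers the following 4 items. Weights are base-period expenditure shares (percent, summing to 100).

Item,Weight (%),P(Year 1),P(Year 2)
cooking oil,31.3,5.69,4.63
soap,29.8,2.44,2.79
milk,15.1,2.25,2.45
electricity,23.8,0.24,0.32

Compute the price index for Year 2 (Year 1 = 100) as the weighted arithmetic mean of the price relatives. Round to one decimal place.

107.7

cooking oil: 31.3 × (4.63/5.69) = 31.3 × 0.813708 = 25.4691
soap: 29.8 × (2.79/2.44) = 29.8 × 1.143443 = 34.0746
milk: 15.1 × (2.45/2.25) = 15.1 × 1.088889 = 16.4422
electricity: 23.8 × (0.32/0.24) = 23.8 × 1.333333 = 31.7333
Index = Σ wᵢ·(p₁ᵢ/p₀ᵢ) = 25.4691 + 34.0746 + 16.4422 + 31.7333 = 107.7192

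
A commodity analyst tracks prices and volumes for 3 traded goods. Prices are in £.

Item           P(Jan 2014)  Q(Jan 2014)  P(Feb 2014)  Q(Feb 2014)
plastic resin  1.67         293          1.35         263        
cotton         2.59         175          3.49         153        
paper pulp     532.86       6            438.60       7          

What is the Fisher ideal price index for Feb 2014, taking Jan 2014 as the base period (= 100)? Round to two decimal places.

87.30

Laspeyres component (base-period weights):
ΣP(Feb 2014)Q(Jan 2014) = 1.35×293 + 3.49×175 + 438.60×6 = 395.55 + 610.75 + 2631.6 = 3637.9
ΣP(Jan 2014)Q(Jan 2014) = 1.67×293 + 2.59×175 + 532.86×6 = 489.31 + 453.25 + 3197.16 = 4139.72
L = 3637.9 / 4139.72 × 100 = 87.8779
Paasche component (current-period weights):
ΣP(Feb 2014)Q(Feb 2014) = 1.35×263 + 3.49×153 + 438.60×7 = 355.05 + 533.97 + 3070.2 = 3959.22
ΣP(Jan 2014)Q(Feb 2014) = 1.67×263 + 2.59×153 + 532.86×7 = 439.21 + 396.27 + 3730.02 = 4565.5
P = 3959.22 / 4565.5 × 100 = 86.7204
Fisher = √(L × P) = √(87.8779 × 86.7204) = 87.2972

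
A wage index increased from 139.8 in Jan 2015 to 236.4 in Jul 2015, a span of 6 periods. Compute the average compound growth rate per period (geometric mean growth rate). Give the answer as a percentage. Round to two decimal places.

9.15%

Growth factor = (236.4/139.8)^(1/6) = (1.690987)^(1/6) = 1.091499
Growth rate = 1.091499 − 1 = 0.091499 = 9.1499%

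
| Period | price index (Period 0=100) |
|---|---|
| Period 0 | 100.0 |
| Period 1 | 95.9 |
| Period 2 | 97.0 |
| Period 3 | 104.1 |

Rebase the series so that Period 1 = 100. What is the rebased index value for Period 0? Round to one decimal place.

104.3

Rebased(Period 0) = 100.0 / 95.9 × 100 = 104.2753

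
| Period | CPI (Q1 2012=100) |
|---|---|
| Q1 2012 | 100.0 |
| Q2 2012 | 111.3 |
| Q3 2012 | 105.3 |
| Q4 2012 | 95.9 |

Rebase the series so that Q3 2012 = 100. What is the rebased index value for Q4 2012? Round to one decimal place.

91.1

Rebased(Q4 2012) = 95.9 / 105.3 × 100 = 91.0731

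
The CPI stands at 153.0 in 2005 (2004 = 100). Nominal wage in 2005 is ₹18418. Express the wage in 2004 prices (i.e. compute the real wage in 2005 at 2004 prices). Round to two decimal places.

12037.91

Real = Nominal ÷ (Index/100) = 18418 ÷ (153.0/100)
     = 18418 ÷ 1.530 = 12037.9085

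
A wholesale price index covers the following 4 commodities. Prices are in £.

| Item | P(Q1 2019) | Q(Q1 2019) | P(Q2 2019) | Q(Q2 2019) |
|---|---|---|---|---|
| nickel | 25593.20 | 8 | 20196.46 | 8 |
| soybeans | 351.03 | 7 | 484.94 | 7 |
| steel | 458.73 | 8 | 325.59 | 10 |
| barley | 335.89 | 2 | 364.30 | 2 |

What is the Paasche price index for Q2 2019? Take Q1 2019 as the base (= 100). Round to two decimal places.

79.52

Paasche price index uses current-period quantities as weights.
ΣP(Q2 2019)·Q(Q2 2019) = 20196.46×8 + 484.94×7 + 325.59×10 + 364.30×2 = 161571.68 + 3394.58 + 3255.9 + 728.6 = 168950.76
ΣP(Q1 2019)·Q(Q2 2019) = 25593.20×8 + 351.03×7 + 458.73×10 + 335.89×2 = 204745.6 + 2457.21 + 4587.3 + 671.78 = 212461.89
Index = 168950.76 / 212461.89 × 100 = 79.5205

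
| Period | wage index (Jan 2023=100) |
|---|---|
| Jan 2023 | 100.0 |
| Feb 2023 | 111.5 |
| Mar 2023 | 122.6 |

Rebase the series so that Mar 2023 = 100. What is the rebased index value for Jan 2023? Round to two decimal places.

81.57

Rebased(Jan 2023) = 100.0 / 122.6 × 100 = 81.5661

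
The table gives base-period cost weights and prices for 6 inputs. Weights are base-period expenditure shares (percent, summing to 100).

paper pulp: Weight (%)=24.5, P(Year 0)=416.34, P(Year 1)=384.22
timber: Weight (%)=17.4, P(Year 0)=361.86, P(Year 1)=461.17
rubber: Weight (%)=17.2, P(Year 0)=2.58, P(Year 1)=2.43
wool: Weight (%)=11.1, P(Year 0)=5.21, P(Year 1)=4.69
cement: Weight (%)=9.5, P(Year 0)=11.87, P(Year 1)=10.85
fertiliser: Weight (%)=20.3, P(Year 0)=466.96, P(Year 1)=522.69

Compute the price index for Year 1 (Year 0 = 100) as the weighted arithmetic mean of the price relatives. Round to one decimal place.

paper pulp: 24.5 × (384.22/416.34) = 24.5 × 0.922852 = 22.6099
timber: 17.4 × (461.17/361.86) = 17.4 × 1.274443 = 22.1753
rubber: 17.2 × (2.43/2.58) = 17.2 × 0.941860 = 16.2000
wool: 11.1 × (4.69/5.21) = 11.1 × 0.900192 = 9.9921
cement: 9.5 × (10.85/11.87) = 9.5 × 0.914069 = 8.6837
fertiliser: 20.3 × (522.69/466.96) = 20.3 × 1.119346 = 22.7227
Index = Σ wᵢ·(p₁ᵢ/p₀ᵢ) = 22.6099 + 22.1753 + 16.2000 + 9.9921 + 8.6837 + 22.7227 = 102.3837

102.4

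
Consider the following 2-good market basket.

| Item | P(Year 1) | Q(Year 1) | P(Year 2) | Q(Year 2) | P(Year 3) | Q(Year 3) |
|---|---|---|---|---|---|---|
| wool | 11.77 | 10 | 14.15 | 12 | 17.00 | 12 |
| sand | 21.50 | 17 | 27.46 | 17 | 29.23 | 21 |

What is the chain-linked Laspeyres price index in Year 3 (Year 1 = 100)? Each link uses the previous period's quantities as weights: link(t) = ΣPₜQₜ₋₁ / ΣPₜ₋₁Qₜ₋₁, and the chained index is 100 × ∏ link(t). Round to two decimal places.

Link Year 1→Year 2:
ΣP(Year 2)Q(Year 1) = 14.15×10 + 27.46×17 = 141.5 + 466.82 = 608.32
ΣP(Year 1)Q(Year 1) = 11.77×10 + 21.50×17 = 117.7 + 365.5 = 483.2
link = 608.32/483.2 = 1.258940
Link Year 2→Year 3:
ΣP(Year 3)Q(Year 2) = 17.00×12 + 29.23×17 = 204 + 496.91 = 700.91
ΣP(Year 2)Q(Year 2) = 14.15×12 + 27.46×17 = 169.8 + 466.82 = 636.62
link = 700.91/636.62 = 1.100986
Chained index = 100 × 1.258940 × 1.100986 = 138.6076

138.61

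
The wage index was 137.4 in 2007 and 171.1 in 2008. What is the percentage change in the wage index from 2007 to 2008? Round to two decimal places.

24.53%

Change = (171.1 − 137.4) / 137.4 × 100
       = 33.7 / 137.4 × 100 = 24.5269%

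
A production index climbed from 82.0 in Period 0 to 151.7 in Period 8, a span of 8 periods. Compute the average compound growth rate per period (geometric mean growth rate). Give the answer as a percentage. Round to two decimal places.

7.99%

Growth factor = (151.7/82.0)^(1/8) = (1.850000)^(1/8) = 1.079932
Growth rate = 1.079932 − 1 = 0.079932 = 7.9932%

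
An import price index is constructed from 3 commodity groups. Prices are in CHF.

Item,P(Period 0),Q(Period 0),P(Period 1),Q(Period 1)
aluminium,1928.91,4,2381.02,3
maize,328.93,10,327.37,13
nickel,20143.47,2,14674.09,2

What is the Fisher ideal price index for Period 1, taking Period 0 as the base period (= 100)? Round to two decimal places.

Laspeyres component (base-period weights):
ΣP(Period 1)Q(Period 0) = 2381.02×4 + 327.37×10 + 14674.09×2 = 9524.08 + 3273.7 + 29348.18 = 42145.96
ΣP(Period 0)Q(Period 0) = 1928.91×4 + 328.93×10 + 20143.47×2 = 7715.64 + 3289.3 + 40286.94 = 51291.88
L = 42145.96 / 51291.88 × 100 = 82.1689
Paasche component (current-period weights):
ΣP(Period 1)Q(Period 1) = 2381.02×3 + 327.37×13 + 14674.09×2 = 7143.06 + 4255.81 + 29348.18 = 40747.05
ΣP(Period 0)Q(Period 1) = 1928.91×3 + 328.93×13 + 20143.47×2 = 5786.73 + 4276.09 + 40286.94 = 50349.76
P = 40747.05 / 50349.76 × 100 = 80.9280
Fisher = √(L × P) = √(82.1689 × 80.9280) = 81.5461

81.55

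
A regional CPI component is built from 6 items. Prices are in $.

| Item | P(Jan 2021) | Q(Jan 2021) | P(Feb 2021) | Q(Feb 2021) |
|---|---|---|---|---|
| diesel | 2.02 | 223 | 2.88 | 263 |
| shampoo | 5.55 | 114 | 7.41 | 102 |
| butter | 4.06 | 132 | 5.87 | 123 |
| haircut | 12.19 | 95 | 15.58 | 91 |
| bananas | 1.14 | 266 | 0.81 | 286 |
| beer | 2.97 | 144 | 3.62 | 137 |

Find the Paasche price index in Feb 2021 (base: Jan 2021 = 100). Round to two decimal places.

127.38

Paasche price index uses current-period quantities as weights.
ΣP(Feb 2021)·Q(Feb 2021) = 2.88×263 + 7.41×102 + 5.87×123 + 15.58×91 + 0.81×286 + 3.62×137 = 757.44 + 755.82 + 722.01 + 1417.78 + 231.66 + 495.94 = 4380.65
ΣP(Jan 2021)·Q(Feb 2021) = 2.02×263 + 5.55×102 + 4.06×123 + 12.19×91 + 1.14×286 + 2.97×137 = 531.26 + 566.1 + 499.38 + 1109.29 + 326.04 + 406.89 = 3438.96
Index = 4380.65 / 3438.96 × 100 = 127.3830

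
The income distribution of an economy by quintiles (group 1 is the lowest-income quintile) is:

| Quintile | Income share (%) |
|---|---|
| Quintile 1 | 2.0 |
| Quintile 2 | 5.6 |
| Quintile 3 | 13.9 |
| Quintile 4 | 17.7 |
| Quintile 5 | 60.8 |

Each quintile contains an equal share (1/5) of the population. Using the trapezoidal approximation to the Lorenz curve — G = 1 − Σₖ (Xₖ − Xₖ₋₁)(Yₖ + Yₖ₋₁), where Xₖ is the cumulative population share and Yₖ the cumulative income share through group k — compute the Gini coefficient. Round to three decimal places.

Cumulative income shares Yₖ: 0.0200, 0.0760, 0.2150, 0.3920, 1.0000
Σ (Xₖ−Xₖ₋₁)(Yₖ+Yₖ₋₁) = (1/5)(0.0200+0.0000) + (1/5)(0.0760+0.0200) + (1/5)(0.2150+0.0760) + (1/5)(0.3920+0.2150) + (1/5)(1.0000+0.3920)
  = 0.0040 + 0.0192 + 0.0582 + 0.1214 + 0.2784 = 0.4812
G = 1 − 0.4812 = 0.5188

0.519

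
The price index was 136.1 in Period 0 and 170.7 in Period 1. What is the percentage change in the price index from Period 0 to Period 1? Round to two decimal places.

Change = (170.7 − 136.1) / 136.1 × 100
       = 34.6 / 136.1 × 100 = 25.4225%

25.42%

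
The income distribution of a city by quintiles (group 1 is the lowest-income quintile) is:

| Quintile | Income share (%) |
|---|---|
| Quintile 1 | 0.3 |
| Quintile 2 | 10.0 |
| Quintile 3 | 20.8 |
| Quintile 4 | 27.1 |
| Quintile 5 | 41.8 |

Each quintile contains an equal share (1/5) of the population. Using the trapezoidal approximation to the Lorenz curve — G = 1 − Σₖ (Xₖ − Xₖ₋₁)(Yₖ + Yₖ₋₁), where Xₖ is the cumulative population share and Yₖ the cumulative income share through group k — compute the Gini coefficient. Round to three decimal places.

0.400

Cumulative income shares Yₖ: 0.0030, 0.1030, 0.3110, 0.5820, 1.0000
Σ (Xₖ−Xₖ₋₁)(Yₖ+Yₖ₋₁) = (1/5)(0.0030+0.0000) + (1/5)(0.1030+0.0030) + (1/5)(0.3110+0.1030) + (1/5)(0.5820+0.3110) + (1/5)(1.0000+0.5820)
  = 0.0006 + 0.0212 + 0.0828 + 0.1786 + 0.3164 = 0.5996
G = 1 − 0.5996 = 0.4004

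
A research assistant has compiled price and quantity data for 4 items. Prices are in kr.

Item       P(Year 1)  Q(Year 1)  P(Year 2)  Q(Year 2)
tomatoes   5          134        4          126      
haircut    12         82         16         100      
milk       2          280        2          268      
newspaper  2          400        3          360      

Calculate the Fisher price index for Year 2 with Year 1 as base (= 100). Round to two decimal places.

Laspeyres component (base-period weights):
ΣP(Year 2)Q(Year 1) = 4×134 + 16×82 + 2×280 + 3×400 = 536 + 1312 + 560 + 1200 = 3608
ΣP(Year 1)Q(Year 1) = 5×134 + 12×82 + 2×280 + 2×400 = 670 + 984 + 560 + 800 = 3014
L = 3608 / 3014 × 100 = 119.7080
Paasche component (current-period weights):
ΣP(Year 2)Q(Year 2) = 4×126 + 16×100 + 2×268 + 3×360 = 504 + 1600 + 536 + 1080 = 3720
ΣP(Year 1)Q(Year 2) = 5×126 + 12×100 + 2×268 + 2×360 = 630 + 1200 + 536 + 720 = 3086
P = 3720 / 3086 × 100 = 120.5444
Fisher = √(L × P) = √(119.7080 × 120.5444) = 120.1255

120.13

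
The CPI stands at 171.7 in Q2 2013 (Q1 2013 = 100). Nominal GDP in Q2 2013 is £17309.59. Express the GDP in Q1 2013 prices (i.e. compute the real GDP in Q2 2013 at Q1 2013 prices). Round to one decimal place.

10081.3

Real = Nominal ÷ (Index/100) = 17309.59 ÷ (171.7/100)
     = 17309.59 ÷ 1.717 = 10081.2988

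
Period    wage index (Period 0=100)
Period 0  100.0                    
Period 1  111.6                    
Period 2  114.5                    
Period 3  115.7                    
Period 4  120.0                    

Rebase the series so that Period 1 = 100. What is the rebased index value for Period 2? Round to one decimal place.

Rebased(Period 2) = 114.5 / 111.6 × 100 = 102.5986

102.6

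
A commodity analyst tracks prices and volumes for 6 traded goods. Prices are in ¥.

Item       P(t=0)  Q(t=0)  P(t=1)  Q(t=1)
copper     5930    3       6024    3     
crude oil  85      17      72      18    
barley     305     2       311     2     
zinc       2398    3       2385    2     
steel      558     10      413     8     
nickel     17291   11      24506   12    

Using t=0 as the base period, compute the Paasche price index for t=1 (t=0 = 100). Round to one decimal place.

Paasche price index uses current-period quantities as weights.
ΣP(t=1)·Q(t=1) = 6024×3 + 72×18 + 311×2 + 2385×2 + 413×8 + 24506×12 = 18072 + 1296 + 622 + 4770 + 3304 + 294072 = 322136
ΣP(t=0)·Q(t=1) = 5930×3 + 85×18 + 305×2 + 2398×2 + 558×8 + 17291×12 = 17790 + 1530 + 610 + 4796 + 4464 + 207492 = 236682
Index = 322136 / 236682 × 100 = 136.1050

136.1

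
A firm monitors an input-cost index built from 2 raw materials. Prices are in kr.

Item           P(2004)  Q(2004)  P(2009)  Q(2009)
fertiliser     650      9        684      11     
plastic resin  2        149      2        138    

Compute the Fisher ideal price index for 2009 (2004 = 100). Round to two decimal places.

105.01

Laspeyres component (base-period weights):
ΣP(2009)Q(2004) = 684×9 + 2×149 = 6156 + 298 = 6454
ΣP(2004)Q(2004) = 650×9 + 2×149 = 5850 + 298 = 6148
L = 6454 / 6148 × 100 = 104.9772
Paasche component (current-period weights):
ΣP(2009)Q(2009) = 684×11 + 2×138 = 7524 + 276 = 7800
ΣP(2004)Q(2009) = 650×11 + 2×138 = 7150 + 276 = 7426
P = 7800 / 7426 × 100 = 105.0364
Fisher = √(L × P) = √(104.9772 × 105.0364) = 105.0068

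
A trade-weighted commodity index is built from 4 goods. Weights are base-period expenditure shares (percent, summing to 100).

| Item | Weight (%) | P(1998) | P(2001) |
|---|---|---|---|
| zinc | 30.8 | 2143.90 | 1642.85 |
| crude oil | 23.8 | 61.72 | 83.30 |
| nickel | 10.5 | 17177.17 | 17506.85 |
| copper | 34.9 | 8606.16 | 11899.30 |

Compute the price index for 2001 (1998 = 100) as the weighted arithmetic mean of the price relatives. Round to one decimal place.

114.7

zinc: 30.8 × (1642.85/2143.90) = 30.8 × 0.766290 = 23.6017
crude oil: 23.8 × (83.30/61.72) = 23.8 × 1.349644 = 32.1215
nickel: 10.5 × (17506.85/17177.17) = 10.5 × 1.019193 = 10.7015
copper: 34.9 × (11899.30/8606.16) = 34.9 × 1.382649 = 48.2545
Index = Σ wᵢ·(p₁ᵢ/p₀ᵢ) = 23.6017 + 32.1215 + 10.7015 + 48.2545 = 114.6792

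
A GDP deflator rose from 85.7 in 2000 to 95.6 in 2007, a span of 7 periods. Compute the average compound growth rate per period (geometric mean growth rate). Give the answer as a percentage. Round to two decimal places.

Growth factor = (95.6/85.7)^(1/7) = (1.115519)^(1/7) = 1.015740
Growth rate = 1.015740 − 1 = 0.015740 = 1.5740%

1.57%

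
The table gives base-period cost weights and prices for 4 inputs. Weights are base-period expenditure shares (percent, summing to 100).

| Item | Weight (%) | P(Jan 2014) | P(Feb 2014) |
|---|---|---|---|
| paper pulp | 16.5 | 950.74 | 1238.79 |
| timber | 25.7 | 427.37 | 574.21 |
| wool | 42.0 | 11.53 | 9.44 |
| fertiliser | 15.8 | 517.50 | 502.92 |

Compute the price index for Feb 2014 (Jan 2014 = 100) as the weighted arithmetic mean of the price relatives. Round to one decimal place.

paper pulp: 16.5 × (1238.79/950.74) = 16.5 × 1.302975 = 21.4991
timber: 25.7 × (574.21/427.37) = 25.7 × 1.343590 = 34.5303
wool: 42.0 × (9.44/11.53) = 42.0 × 0.818734 = 34.3868
fertiliser: 15.8 × (502.92/517.50) = 15.8 × 0.971826 = 15.3549
Index = Σ wᵢ·(p₁ᵢ/p₀ᵢ) = 21.4991 + 34.5303 + 34.3868 + 15.3549 = 105.7710

105.8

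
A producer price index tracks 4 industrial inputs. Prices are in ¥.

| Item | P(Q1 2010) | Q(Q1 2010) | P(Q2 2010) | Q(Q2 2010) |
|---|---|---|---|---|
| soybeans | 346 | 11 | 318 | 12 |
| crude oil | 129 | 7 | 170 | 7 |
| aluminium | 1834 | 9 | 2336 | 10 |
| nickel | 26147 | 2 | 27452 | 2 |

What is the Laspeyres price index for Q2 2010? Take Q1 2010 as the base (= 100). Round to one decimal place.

109.7

Laspeyres price index uses base-period quantities as weights.
ΣP(Q2 2010)·Q(Q1 2010) = 318×11 + 170×7 + 2336×9 + 27452×2 = 3498 + 1190 + 21024 + 54904 = 80616
ΣP(Q1 2010)·Q(Q1 2010) = 346×11 + 129×7 + 1834×9 + 26147×2 = 3806 + 903 + 16506 + 52294 = 73509
Index = 80616 / 73509 × 100 = 109.6682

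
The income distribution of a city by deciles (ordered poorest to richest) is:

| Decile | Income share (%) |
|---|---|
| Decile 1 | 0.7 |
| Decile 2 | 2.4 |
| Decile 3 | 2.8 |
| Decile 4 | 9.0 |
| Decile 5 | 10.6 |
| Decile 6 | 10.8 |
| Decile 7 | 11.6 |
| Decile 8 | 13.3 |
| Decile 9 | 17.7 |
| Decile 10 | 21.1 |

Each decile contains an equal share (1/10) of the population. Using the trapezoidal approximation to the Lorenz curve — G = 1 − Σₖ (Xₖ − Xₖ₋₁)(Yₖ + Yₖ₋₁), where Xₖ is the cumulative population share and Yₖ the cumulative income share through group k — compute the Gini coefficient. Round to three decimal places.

0.351

Cumulative income shares Yₖ: 0.0070, 0.0310, 0.0590, 0.1490, 0.2550, 0.3630, 0.4790, 0.6120, 0.7890, 1.0000
Σ (Xₖ−Xₖ₋₁)(Yₖ+Yₖ₋₁) = (1/10)(0.0070+0.0000) + (1/10)(0.0310+0.0070) + (1/10)(0.0590+0.0310) + (1/10)(0.1490+0.0590) + (1/10)(0.2550+0.1490) + (1/10)(0.3630+0.2550) + (1/10)(0.4790+0.3630) + (1/10)(0.6120+0.4790) + (1/10)(0.7890+0.6120) + (1/10)(1.0000+0.7890)
  = 0.0007 + 0.0038 + 0.0090 + 0.0208 + 0.0404 + 0.0618 + 0.0842 + 0.1091 + 0.1401 + 0.1789 = 0.6488
G = 1 − 0.6488 = 0.3512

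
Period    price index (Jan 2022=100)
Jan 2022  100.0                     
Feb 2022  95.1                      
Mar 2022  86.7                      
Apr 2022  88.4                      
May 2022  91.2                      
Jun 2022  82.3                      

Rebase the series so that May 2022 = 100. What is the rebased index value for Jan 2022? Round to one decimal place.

109.6

Rebased(Jan 2022) = 100.0 / 91.2 × 100 = 109.6491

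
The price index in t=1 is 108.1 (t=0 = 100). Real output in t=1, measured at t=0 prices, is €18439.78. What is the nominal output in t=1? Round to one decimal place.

19933.4

Nominal = Real × (Index/100) = 18439.78 × (108.1/100)
        = 18439.78 × 1.081 = 19933.4022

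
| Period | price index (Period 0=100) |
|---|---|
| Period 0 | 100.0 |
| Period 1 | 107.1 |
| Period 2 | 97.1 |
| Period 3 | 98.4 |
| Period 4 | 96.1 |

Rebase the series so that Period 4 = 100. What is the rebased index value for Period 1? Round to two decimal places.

Rebased(Period 1) = 107.1 / 96.1 × 100 = 111.4464

111.45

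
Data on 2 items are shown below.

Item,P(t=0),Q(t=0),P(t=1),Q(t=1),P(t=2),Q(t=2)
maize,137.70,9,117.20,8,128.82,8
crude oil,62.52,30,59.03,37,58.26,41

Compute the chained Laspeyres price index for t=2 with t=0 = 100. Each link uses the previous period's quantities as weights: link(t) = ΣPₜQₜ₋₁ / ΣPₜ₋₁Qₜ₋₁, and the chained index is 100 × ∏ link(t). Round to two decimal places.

92.59

Link t=0→t=1:
ΣP(t=1)Q(t=0) = 117.20×9 + 59.03×30 = 1054.8 + 1770.9 = 2825.7
ΣP(t=0)Q(t=0) = 137.70×9 + 62.52×30 = 1239.3 + 1875.6 = 3114.9
link = 2825.7/3114.9 = 0.907156
Link t=1→t=2:
ΣP(t=2)Q(t=1) = 128.82×8 + 58.26×37 = 1030.56 + 2155.62 = 3186.18
ΣP(t=1)Q(t=1) = 117.20×8 + 59.03×37 = 937.6 + 2184.11 = 3121.71
link = 3186.18/3121.71 = 1.020652
Chained index = 100 × 0.907156 × 1.020652 = 92.5891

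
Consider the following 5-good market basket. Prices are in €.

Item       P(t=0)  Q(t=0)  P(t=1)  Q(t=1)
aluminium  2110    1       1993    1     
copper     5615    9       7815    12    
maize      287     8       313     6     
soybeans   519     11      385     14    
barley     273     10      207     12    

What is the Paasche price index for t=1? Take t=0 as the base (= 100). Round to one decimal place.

Paasche price index uses current-period quantities as weights.
ΣP(t=1)·Q(t=1) = 1993×1 + 7815×12 + 313×6 + 385×14 + 207×12 = 1993 + 93780 + 1878 + 5390 + 2484 = 105525
ΣP(t=0)·Q(t=1) = 2110×1 + 5615×12 + 287×6 + 519×14 + 273×12 = 2110 + 67380 + 1722 + 7266 + 3276 = 81754
Index = 105525 / 81754 × 100 = 129.0763

129.1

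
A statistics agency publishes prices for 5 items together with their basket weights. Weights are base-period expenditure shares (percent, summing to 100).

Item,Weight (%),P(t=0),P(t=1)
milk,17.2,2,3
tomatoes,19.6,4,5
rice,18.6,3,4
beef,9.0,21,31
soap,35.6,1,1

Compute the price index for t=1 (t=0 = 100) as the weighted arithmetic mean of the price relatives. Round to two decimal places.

123.99

milk: 17.2 × (3/2) = 17.2 × 1.500000 = 25.8000
tomatoes: 19.6 × (5/4) = 19.6 × 1.250000 = 24.5000
rice: 18.6 × (4/3) = 18.6 × 1.333333 = 24.8000
beef: 9.0 × (31/21) = 9.0 × 1.476190 = 13.2857
soap: 35.6 × (1/1) = 35.6 × 1.000000 = 35.6000
Index = Σ wᵢ·(p₁ᵢ/p₀ᵢ) = 25.8000 + 24.5000 + 24.8000 + 13.2857 + 35.6000 = 123.9857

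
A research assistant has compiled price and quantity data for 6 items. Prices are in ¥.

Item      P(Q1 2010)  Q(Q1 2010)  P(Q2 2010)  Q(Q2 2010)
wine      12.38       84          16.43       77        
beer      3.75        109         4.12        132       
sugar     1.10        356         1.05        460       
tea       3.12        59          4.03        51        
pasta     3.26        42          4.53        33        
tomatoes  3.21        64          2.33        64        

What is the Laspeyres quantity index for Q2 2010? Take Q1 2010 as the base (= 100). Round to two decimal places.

Laspeyres quantity index uses base-period prices as weights.
ΣP(Q1 2010)·Q(Q2 2010) = 12.38×77 + 3.75×132 + 1.10×460 + 3.12×51 + 3.26×33 + 3.21×64 = 953.26 + 495 + 506 + 159.12 + 107.58 + 205.44 = 2426.4
ΣP(Q1 2010)·Q(Q1 2010) = 12.38×84 + 3.75×109 + 1.10×356 + 3.12×59 + 3.26×42 + 3.21×64 = 1039.92 + 408.75 + 391.6 + 184.08 + 136.92 + 205.44 = 2366.71
Index = 2426.4 / 2366.71 × 100 = 102.5221

102.52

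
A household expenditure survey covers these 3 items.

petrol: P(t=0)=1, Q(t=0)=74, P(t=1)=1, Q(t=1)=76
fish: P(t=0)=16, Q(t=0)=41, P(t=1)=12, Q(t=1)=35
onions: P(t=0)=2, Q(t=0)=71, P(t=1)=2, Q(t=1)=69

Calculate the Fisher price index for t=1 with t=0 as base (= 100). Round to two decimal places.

Laspeyres component (base-period weights):
ΣP(t=1)Q(t=0) = 1×74 + 12×41 + 2×71 = 74 + 492 + 142 = 708
ΣP(t=0)Q(t=0) = 1×74 + 16×41 + 2×71 = 74 + 656 + 142 = 872
L = 708 / 872 × 100 = 81.1927
Paasche component (current-period weights):
ΣP(t=1)Q(t=1) = 1×76 + 12×35 + 2×69 = 76 + 420 + 138 = 634
ΣP(t=0)Q(t=1) = 1×76 + 16×35 + 2×69 = 76 + 560 + 138 = 774
P = 634 / 774 × 100 = 81.9121
Fisher = √(L × P) = √(81.1927 × 81.9121) = 81.5516

81.55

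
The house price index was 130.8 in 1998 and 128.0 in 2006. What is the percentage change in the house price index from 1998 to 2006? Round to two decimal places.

Change = (128.0 − 130.8) / 130.8 × 100
       = -2.8 / 130.8 × 100 = -2.1407%

-2.14%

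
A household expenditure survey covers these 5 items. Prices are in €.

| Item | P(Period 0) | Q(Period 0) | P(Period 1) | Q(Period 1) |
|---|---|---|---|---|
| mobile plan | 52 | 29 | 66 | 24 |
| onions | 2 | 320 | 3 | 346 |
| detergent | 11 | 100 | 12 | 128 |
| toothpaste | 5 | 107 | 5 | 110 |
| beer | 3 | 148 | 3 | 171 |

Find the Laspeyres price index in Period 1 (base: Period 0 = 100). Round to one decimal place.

Laspeyres price index uses base-period quantities as weights.
ΣP(Period 1)·Q(Period 0) = 66×29 + 3×320 + 12×100 + 5×107 + 3×148 = 1914 + 960 + 1200 + 535 + 444 = 5053
ΣP(Period 0)·Q(Period 0) = 52×29 + 2×320 + 11×100 + 5×107 + 3×148 = 1508 + 640 + 1100 + 535 + 444 = 4227
Index = 5053 / 4227 × 100 = 119.5410

119.5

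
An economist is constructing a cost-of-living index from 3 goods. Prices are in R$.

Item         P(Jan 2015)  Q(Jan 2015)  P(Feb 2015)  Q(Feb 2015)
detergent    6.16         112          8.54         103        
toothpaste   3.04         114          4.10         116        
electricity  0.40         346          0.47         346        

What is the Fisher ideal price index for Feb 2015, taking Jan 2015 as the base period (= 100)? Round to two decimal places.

Laspeyres component (base-period weights):
ΣP(Feb 2015)Q(Jan 2015) = 8.54×112 + 4.10×114 + 0.47×346 = 956.48 + 467.4 + 162.62 = 1586.5
ΣP(Jan 2015)Q(Jan 2015) = 6.16×112 + 3.04×114 + 0.40×346 = 689.92 + 346.56 + 138.4 = 1174.88
L = 1586.5 / 1174.88 × 100 = 135.0351
Paasche component (current-period weights):
ΣP(Feb 2015)Q(Feb 2015) = 8.54×103 + 4.10×116 + 0.47×346 = 879.62 + 475.6 + 162.62 = 1517.84
ΣP(Jan 2015)Q(Feb 2015) = 6.16×103 + 3.04×116 + 0.40×346 = 634.48 + 352.64 + 138.4 = 1125.52
P = 1517.84 / 1125.52 × 100 = 134.8568
Fisher = √(L × P) = √(135.0351 × 134.8568) = 134.9459

134.95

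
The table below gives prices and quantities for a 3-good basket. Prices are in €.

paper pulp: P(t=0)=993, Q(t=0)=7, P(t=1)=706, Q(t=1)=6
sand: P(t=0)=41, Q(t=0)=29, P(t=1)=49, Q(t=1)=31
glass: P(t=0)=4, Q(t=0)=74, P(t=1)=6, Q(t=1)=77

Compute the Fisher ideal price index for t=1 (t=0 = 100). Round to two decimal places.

81.58

Laspeyres component (base-period weights):
ΣP(t=1)Q(t=0) = 706×7 + 49×29 + 6×74 = 4942 + 1421 + 444 = 6807
ΣP(t=0)Q(t=0) = 993×7 + 41×29 + 4×74 = 6951 + 1189 + 296 = 8436
L = 6807 / 8436 × 100 = 80.6899
Paasche component (current-period weights):
ΣP(t=1)Q(t=1) = 706×6 + 49×31 + 6×77 = 4236 + 1519 + 462 = 6217
ΣP(t=0)Q(t=1) = 993×6 + 41×31 + 4×77 = 5958 + 1271 + 308 = 7537
P = 6217 / 7537 × 100 = 82.4864
Fisher = √(L × P) = √(80.6899 × 82.4864) = 81.5832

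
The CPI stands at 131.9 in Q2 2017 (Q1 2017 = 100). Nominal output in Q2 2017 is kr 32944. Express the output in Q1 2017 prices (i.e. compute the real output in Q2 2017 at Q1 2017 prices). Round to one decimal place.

24976.5

Real = Nominal ÷ (Index/100) = 32944 ÷ (131.9/100)
     = 32944 ÷ 1.319 = 24976.4973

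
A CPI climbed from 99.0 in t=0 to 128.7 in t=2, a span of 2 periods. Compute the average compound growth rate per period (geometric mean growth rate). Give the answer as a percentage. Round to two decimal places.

Growth factor = (128.7/99.0)^(1/2) = (1.300000)^(1/2) = 1.140175
Growth rate = 1.140175 − 1 = 0.140175 = 14.0175%

14.02%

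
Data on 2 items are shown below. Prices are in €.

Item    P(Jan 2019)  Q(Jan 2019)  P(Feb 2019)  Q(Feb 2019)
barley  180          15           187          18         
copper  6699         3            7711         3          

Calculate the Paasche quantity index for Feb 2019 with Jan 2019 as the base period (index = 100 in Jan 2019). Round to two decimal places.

102.16

Paasche quantity index uses current-period prices as weights.
ΣP(Feb 2019)·Q(Feb 2019) = 187×18 + 7711×3 = 3366 + 23133 = 26499
ΣP(Feb 2019)·Q(Jan 2019) = 187×15 + 7711×3 = 2805 + 23133 = 25938
Index = 26499 / 25938 × 100 = 102.1628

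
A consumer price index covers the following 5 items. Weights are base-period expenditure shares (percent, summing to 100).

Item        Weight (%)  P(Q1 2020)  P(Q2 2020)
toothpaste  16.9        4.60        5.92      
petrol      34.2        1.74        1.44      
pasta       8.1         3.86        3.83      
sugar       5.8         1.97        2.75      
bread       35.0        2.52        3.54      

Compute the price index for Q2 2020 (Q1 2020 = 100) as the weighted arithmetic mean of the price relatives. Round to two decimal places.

115.35

toothpaste: 16.9 × (5.92/4.60) = 16.9 × 1.286957 = 21.7496
petrol: 34.2 × (1.44/1.74) = 34.2 × 0.827586 = 28.3034
pasta: 8.1 × (3.83/3.86) = 8.1 × 0.992228 = 8.0370
sugar: 5.8 × (2.75/1.97) = 5.8 × 1.395939 = 8.0964
bread: 35.0 × (3.54/2.52) = 35.0 × 1.404762 = 49.1667
Index = Σ wᵢ·(p₁ᵢ/p₀ᵢ) = 21.7496 + 28.3034 + 8.0370 + 8.0964 + 49.1667 = 115.3532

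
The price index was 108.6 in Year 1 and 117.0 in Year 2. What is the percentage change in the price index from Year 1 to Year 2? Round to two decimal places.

Change = (117.0 − 108.6) / 108.6 × 100
       = 8.4 / 108.6 × 100 = 7.7348%

7.73%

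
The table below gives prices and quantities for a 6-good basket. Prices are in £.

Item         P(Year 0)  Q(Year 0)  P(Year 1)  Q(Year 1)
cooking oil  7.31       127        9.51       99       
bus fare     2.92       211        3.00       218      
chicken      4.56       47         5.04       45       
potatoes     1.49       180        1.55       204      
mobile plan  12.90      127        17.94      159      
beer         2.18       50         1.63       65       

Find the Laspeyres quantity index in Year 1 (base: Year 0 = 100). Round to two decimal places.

Laspeyres quantity index uses base-period prices as weights.
ΣP(Year 0)·Q(Year 1) = 7.31×99 + 2.92×218 + 4.56×45 + 1.49×204 + 12.90×159 + 2.18×65 = 723.69 + 636.56 + 205.2 + 303.96 + 2051.1 + 141.7 = 4062.21
ΣP(Year 0)·Q(Year 0) = 7.31×127 + 2.92×211 + 4.56×47 + 1.49×180 + 12.90×127 + 2.18×50 = 928.37 + 616.12 + 214.32 + 268.2 + 1638.3 + 109 = 3774.31
Index = 4062.21 / 3774.31 × 100 = 107.6279

107.63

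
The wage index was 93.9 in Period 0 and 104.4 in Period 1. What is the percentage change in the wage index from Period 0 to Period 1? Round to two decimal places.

11.18%

Change = (104.4 − 93.9) / 93.9 × 100
       = 10.5 / 93.9 × 100 = 11.1821%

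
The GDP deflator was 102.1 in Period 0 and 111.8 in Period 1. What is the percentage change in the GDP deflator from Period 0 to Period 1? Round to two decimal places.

Change = (111.8 − 102.1) / 102.1 × 100
       = 9.7 / 102.1 × 100 = 9.5005%

9.50%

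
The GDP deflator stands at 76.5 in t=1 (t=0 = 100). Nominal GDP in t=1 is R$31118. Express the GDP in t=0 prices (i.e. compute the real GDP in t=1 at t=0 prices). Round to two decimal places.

40677.12

Real = Nominal ÷ (Index/100) = 31118 ÷ (76.5/100)
     = 31118 ÷ 0.765 = 40677.1242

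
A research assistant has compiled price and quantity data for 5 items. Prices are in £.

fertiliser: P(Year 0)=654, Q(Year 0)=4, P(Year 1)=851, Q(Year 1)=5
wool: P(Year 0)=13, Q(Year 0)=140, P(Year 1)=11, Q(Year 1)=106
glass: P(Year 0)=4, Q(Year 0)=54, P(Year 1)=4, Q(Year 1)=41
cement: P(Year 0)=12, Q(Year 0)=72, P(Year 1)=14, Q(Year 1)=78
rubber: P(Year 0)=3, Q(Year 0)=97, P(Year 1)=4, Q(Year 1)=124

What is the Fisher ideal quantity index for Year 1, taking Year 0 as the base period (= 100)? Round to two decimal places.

Laspeyres component (base-period weights):
ΣP(Year 0)Q(Year 1) = 654×5 + 13×106 + 4×41 + 12×78 + 3×124 = 3270 + 1378 + 164 + 936 + 372 = 6120
ΣP(Year 0)Q(Year 0) = 654×4 + 13×140 + 4×54 + 12×72 + 3×97 = 2616 + 1820 + 216 + 864 + 291 = 5807
L = 6120 / 5807 × 100 = 105.3900
Paasche component (current-period weights):
ΣP(Year 1)Q(Year 1) = 851×5 + 11×106 + 4×41 + 14×78 + 4×124 = 4255 + 1166 + 164 + 1092 + 496 = 7173
ΣP(Year 1)Q(Year 0) = 851×4 + 11×140 + 4×54 + 14×72 + 4×97 = 3404 + 1540 + 216 + 1008 + 388 = 6556
P = 7173 / 6556 × 100 = 109.4112
Fisher = √(L × P) = √(105.3900 × 109.4112) = 107.3818

107.38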